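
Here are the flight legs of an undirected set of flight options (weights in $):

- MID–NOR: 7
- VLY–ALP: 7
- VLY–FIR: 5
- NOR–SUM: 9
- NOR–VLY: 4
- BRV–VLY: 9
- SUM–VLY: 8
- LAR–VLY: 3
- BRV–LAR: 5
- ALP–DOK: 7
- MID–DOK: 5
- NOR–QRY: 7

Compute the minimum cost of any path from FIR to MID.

$16

Compare a few routes:
FIR - VLY - ALP - DOK - MID: 5+7+7+5 = 24
FIR - VLY - NOR - MID: 5+4+7 = 16
Cheapest is FIR - VLY - NOR - MID at $16.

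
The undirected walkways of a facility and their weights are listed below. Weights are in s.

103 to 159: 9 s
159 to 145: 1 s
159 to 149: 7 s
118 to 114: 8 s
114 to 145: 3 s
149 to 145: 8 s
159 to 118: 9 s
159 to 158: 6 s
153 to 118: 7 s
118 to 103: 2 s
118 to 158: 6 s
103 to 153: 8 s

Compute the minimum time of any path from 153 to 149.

Settle nodes by increasing distance from 153:
153: 0
118: 7  (via 153)
103: 8  (via 153)
158: 13  (via 118)
114: 15  (via 118)
159: 16  (via 118)
145: 17  (via 159)
149: 23  (via 159)
Shortest route: 153 → 118 → 159 → 149 = 23 s.

23 s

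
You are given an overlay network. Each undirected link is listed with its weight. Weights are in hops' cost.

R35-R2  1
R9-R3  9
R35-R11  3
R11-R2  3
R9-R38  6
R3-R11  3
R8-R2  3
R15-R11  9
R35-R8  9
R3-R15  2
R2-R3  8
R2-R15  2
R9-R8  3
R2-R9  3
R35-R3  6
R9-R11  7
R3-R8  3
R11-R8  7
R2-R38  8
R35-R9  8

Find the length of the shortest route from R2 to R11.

Enumerating some paths:
R2 → R15 → R3 → R11: 2+2+3 = 7
R2 → R35 → R11: 1+3 = 4
R2 → R11: 3 = 3
The minimum is 3 hops' cost via R2 → R11.

3 hops' cost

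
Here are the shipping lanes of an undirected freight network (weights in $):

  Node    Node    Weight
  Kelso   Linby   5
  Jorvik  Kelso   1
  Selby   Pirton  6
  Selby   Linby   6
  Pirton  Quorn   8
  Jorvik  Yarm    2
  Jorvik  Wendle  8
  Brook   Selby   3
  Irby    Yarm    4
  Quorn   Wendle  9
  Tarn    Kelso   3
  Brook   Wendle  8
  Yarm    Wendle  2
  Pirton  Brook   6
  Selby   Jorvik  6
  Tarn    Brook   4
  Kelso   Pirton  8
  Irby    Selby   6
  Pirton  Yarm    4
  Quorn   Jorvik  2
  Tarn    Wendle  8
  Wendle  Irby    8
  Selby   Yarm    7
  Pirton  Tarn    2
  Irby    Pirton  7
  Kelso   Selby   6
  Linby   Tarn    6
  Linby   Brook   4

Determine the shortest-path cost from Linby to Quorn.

$8

Running Dijkstra from Linby:
Linby: 0
Brook: 4  (via Linby)
Kelso: 5  (via Linby)
Jorvik: 6  (via Kelso)
Selby: 6  (via Linby)
Tarn: 6  (via Linby)
Quorn: 8  (via Jorvik)
Shortest route: Linby–Kelso–Jorvik–Quorn = $8.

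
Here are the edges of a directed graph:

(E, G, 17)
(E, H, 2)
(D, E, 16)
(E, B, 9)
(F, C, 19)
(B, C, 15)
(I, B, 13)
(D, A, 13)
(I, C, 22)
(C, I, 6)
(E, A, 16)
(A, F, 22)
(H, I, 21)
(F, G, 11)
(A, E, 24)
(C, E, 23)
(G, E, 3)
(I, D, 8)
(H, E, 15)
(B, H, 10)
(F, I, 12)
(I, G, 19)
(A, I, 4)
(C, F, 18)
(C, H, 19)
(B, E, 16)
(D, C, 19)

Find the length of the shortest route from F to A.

30

Candidate routes:
F - C - I - D - A: 19+6+8+13 = 46
F - I - D - A: 12+8+13 = 33
F - G - E - A: 11+3+16 = 30
The minimum is 30 via F - G - E - A.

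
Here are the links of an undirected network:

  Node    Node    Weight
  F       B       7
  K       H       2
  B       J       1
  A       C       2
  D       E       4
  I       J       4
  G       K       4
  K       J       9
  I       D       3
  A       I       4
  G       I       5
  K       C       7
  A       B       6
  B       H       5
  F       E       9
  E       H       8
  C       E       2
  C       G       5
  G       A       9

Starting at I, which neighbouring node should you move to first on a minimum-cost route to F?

J

Enumerating some paths:
I–D–E–F: 3+4+9 = 16
I–A–C–E–F: 4+2+2+9 = 17
I–J–B–F: 4+1+7 = 12
The minimum is 12 via I–J–B–F.
So from I the first move is to J.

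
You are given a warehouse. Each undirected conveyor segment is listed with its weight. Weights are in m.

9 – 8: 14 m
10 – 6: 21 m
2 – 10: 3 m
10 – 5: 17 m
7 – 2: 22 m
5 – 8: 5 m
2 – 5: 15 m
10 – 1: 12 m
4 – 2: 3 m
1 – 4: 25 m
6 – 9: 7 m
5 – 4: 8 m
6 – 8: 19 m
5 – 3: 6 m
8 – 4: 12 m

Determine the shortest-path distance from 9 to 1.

Compare a few routes:
9–6–10–1: 7+21+12 = 40
9–8–4–2–10–1: 14+12+3+3+12 = 44
Cheapest is 9–6–10–1 at 40 m.

40 m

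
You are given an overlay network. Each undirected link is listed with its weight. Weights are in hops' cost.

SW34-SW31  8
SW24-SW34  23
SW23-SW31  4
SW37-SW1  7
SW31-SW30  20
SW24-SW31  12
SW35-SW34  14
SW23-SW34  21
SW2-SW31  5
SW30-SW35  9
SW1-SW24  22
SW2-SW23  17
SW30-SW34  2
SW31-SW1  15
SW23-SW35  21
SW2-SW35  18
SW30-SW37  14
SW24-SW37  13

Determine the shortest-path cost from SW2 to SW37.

Settle nodes by increasing distance from SW2:
SW2: 0
SW31: 5  (via SW2)
SW23: 9  (via SW31)
SW34: 13  (via SW31)
SW30: 15  (via SW34)
SW24: 17  (via SW31)
SW35: 18  (via SW2)
SW1: 20  (via SW31)
SW37: 27  (via SW1)
Shortest route: SW2–SW31–SW1–SW37 = 27 hops' cost.

27 hops' cost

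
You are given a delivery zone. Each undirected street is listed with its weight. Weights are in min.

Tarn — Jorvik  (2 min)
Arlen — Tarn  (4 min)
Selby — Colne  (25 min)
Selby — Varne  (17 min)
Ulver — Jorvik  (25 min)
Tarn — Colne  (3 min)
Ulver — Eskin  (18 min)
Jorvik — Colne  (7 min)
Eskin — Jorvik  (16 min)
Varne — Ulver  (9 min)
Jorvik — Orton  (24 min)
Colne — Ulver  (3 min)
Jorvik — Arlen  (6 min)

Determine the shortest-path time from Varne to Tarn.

Compare a few routes:
Varne–Ulver–Colne–Jorvik–Tarn: 9+3+7+2 = 21
Varne–Ulver–Colne–Tarn: 9+3+3 = 15
Cheapest is Varne–Ulver–Colne–Tarn at 15 min.

15 min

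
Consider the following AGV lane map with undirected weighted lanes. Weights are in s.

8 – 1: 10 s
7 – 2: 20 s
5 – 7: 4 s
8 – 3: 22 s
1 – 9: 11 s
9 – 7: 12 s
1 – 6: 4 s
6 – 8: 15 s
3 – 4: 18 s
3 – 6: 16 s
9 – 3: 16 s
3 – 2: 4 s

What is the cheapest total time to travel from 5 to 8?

Running Dijkstra from 5:
5: 0
7: 4  (via 5)
9: 16  (via 7)
2: 24  (via 7)
1: 27  (via 9)
3: 28  (via 2)
6: 31  (via 1)
8: 37  (via 1)
Shortest route: 5–7–9–1–8 = 37 s.

37 s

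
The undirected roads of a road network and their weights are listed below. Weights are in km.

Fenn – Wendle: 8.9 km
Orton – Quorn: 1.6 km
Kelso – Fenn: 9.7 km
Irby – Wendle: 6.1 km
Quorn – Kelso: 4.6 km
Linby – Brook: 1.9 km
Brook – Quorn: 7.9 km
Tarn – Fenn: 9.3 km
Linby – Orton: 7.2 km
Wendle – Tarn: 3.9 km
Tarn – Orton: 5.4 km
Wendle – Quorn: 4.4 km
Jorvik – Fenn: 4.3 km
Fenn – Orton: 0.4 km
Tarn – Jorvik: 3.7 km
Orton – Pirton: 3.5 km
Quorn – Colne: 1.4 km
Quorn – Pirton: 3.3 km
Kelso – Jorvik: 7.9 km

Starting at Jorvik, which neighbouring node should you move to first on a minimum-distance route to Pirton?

Fenn

Enumerating some paths:
Jorvik - Fenn - Orton - Quorn - Pirton: 4.3+0.4+1.6+3.3 = 9.6
Jorvik - Fenn - Orton - Pirton: 4.3+0.4+3.5 = 8.2
Jorvik - Tarn - Orton - Pirton: 3.7+5.4+3.5 = 12.6
Jorvik - Tarn - Orton - Quorn - Pirton: 3.7+5.4+1.6+3.3 = 14
Cheapest is Jorvik - Fenn - Orton - Pirton at 8.2 km.
So from Jorvik the first move is to Fenn.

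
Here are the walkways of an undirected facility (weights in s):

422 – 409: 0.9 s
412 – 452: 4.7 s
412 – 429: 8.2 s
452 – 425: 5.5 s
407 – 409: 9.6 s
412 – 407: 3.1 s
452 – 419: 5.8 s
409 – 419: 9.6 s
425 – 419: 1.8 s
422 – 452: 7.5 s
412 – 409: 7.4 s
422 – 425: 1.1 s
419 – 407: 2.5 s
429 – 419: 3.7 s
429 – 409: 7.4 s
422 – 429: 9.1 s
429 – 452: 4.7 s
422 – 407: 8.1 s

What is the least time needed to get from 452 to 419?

Enumerating some paths:
452–412–407–419: 4.7+3.1+2.5 = 10.3
452–429–419: 4.7+3.7 = 8.4
452–425–419: 5.5+1.8 = 7.3
452–419: 5.8 = 5.8
The minimum is 5.8 s via 452–419.

5.8 s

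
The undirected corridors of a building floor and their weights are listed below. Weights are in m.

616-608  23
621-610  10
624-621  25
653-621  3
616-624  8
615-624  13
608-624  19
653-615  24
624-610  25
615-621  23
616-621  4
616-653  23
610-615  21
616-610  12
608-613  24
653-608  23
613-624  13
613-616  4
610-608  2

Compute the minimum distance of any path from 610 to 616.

Candidate routes:
610–621–616: 10+4 = 14
610–608–616: 2+23 = 25
610–616: 12 = 12
Cheapest is 610–616 at 12 m.

12 m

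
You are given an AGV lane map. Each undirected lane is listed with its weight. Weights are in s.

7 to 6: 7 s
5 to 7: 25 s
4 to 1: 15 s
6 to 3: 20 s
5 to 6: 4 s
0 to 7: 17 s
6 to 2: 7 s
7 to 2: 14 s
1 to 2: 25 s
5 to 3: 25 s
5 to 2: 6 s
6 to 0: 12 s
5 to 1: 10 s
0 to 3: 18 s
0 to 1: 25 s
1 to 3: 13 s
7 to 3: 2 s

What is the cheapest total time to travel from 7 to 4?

30 s

Shortest distances from 7:
7: 0
3: 2  (via 7)
6: 7  (via 7)
5: 11  (via 6)
2: 14  (via 7)
1: 15  (via 3)
0: 17  (via 7)
4: 30  (via 1)
Shortest route: 7–3–1–4 = 30 s.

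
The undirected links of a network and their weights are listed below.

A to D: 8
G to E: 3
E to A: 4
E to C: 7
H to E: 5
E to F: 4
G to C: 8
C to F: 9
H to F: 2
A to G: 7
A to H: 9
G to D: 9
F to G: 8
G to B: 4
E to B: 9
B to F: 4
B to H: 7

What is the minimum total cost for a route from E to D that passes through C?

Shortest E→C: E–C = 7
Shortest C→D: C–G–D = 17
Total via C: 7 + 17 = 24.

24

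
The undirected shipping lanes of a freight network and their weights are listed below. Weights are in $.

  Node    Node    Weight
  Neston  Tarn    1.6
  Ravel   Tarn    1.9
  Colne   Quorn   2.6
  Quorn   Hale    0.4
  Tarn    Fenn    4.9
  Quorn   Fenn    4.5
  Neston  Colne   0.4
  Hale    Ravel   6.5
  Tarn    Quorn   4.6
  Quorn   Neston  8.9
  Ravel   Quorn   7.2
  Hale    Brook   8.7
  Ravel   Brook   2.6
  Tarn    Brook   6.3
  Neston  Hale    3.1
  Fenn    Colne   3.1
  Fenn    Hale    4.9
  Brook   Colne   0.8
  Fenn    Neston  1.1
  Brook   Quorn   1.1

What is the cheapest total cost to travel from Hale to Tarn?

$4.3

Candidate routes:
Hale–Quorn–Brook–Colne–Neston–Tarn: 0.4+1.1+0.8+0.4+1.6 = 4.3
Hale–Neston–Tarn: 3.1+1.6 = 4.7
Hale–Quorn–Colne–Neston–Tarn: 0.4+2.6+0.4+1.6 = 5
Hale–Quorn–Tarn: 0.4+4.6 = 5
Cheapest is Hale–Quorn–Brook–Colne–Neston–Tarn at $4.3.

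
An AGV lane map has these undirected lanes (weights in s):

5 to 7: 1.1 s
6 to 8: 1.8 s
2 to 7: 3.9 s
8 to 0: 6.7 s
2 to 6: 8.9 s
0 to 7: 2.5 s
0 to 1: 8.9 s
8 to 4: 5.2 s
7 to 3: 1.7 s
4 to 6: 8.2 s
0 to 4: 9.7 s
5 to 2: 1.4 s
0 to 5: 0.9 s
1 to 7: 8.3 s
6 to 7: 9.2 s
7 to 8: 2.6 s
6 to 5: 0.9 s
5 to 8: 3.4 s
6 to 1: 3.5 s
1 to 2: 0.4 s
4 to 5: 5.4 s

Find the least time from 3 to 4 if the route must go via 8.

Best 3 to 8: 3–7–8 costing 4.3
Shortest 8→4: 8–4 = 5.2
Total via 8: 4.3 + 5.2 = 9.5 s.

9.5 s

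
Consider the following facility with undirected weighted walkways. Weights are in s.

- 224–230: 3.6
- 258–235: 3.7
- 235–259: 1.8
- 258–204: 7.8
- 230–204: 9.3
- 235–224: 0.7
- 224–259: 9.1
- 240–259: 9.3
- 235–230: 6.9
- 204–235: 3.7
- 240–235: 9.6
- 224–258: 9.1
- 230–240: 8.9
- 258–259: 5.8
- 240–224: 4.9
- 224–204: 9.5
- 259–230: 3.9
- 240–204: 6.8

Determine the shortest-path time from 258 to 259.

5.5 s

Candidate routes:
258 - 224 - 235 - 259: 9.1+0.7+1.8 = 11.6
258 - 259: 5.8 = 5.8
258 - 235 - 224 - 230 - 259: 3.7+0.7+3.6+3.9 = 11.9
258 - 235 - 259: 3.7+1.8 = 5.5
Cheapest is 258 - 235 - 259 at 5.5 s.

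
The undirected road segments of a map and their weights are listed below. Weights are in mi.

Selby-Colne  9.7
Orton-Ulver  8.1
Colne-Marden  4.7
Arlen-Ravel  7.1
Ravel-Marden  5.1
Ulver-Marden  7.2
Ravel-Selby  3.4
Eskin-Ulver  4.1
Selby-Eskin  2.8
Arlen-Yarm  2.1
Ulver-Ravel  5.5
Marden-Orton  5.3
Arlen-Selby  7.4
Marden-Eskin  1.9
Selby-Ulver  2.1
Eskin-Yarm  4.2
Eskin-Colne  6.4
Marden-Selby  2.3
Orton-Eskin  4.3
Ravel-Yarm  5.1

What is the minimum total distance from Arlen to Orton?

Enumerating some paths:
Arlen–Yarm–Eskin–Marden–Orton: 2.1+4.2+1.9+5.3 = 13.5
Arlen–Yarm–Eskin–Orton: 2.1+4.2+4.3 = 10.6
Arlen–Selby–Eskin–Orton: 7.4+2.8+4.3 = 14.5
The minimum is 10.6 mi via Arlen–Yarm–Eskin–Orton.

10.6 mi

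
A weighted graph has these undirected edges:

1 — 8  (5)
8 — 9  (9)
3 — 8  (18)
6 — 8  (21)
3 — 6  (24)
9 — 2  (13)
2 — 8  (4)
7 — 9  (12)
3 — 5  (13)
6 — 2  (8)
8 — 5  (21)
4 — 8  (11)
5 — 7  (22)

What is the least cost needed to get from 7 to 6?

33

Shortest distances from 7:
7: 0
9: 12  (via 7)
8: 21  (via 9)
5: 22  (via 7)
2: 25  (via 9)
1: 26  (via 8)
4: 32  (via 8)
6: 33  (via 2)
Shortest route: 7–9–2–6 = 33.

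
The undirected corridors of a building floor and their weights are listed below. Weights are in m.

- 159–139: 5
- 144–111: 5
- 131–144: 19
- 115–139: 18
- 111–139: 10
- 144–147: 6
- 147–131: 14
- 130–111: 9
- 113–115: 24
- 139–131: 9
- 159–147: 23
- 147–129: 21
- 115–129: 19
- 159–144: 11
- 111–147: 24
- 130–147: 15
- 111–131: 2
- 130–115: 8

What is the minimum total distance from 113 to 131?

43 m

Running Dijkstra from 113:
113: 0
115: 24  (via 113)
130: 32  (via 115)
111: 41  (via 130)
139: 42  (via 115)
129: 43  (via 115)
131: 43  (via 111)
Shortest route: 113 → 115 → 130 → 111 → 131 = 43 m.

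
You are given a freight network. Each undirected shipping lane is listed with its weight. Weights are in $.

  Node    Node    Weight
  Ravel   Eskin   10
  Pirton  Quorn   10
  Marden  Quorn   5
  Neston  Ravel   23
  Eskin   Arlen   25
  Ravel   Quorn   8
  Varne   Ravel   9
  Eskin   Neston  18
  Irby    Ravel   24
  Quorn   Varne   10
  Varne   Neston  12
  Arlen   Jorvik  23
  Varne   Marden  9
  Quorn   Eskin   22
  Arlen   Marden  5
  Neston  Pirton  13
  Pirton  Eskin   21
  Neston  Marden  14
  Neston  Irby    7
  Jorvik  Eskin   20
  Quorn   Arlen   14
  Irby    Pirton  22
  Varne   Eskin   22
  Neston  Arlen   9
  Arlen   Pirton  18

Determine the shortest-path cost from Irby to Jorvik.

Enumerating some paths:
Irby–Ravel–Eskin–Jorvik: 24+10+20 = 54
Irby–Neston–Marden–Arlen–Jorvik: 7+14+5+23 = 49
Irby–Neston–Arlen–Jorvik: 7+9+23 = 39
Irby–Neston–Eskin–Jorvik: 7+18+20 = 45
Cheapest is Irby–Neston–Arlen–Jorvik at $39.

$39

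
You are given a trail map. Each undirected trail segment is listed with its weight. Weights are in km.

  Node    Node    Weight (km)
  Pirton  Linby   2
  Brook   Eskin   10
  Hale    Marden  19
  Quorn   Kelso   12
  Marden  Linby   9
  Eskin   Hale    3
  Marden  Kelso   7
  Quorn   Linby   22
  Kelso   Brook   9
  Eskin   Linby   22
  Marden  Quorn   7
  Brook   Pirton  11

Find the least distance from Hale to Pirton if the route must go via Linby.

Best Hale to Linby: Hale–Eskin–Linby costing 25
Shortest Linby→Pirton: Linby–Pirton = 2
Total via Linby: 25 + 2 = 27 km.

27 km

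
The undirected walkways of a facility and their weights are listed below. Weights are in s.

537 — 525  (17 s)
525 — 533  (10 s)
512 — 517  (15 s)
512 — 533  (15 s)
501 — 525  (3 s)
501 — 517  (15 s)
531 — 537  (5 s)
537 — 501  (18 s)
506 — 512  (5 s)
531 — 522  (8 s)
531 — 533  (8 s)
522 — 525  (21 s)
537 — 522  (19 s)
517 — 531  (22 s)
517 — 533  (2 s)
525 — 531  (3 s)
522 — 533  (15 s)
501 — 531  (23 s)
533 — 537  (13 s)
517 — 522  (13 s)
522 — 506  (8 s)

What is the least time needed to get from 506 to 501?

22 s

Shortest distances from 506:
506: 0
512: 5  (via 506)
522: 8  (via 506)
531: 16  (via 522)
525: 19  (via 531)
517: 20  (via 512)
533: 20  (via 512)
537: 21  (via 531)
501: 22  (via 525)
Shortest route: 506–522–531–525–501 = 22 s.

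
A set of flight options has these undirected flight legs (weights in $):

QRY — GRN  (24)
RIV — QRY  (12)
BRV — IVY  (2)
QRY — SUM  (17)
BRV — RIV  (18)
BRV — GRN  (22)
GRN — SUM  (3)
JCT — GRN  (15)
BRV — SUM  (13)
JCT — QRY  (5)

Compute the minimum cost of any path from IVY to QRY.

Running Dijkstra from IVY:
IVY: 0
BRV: 2  (via IVY)
SUM: 15  (via BRV)
GRN: 18  (via SUM)
RIV: 20  (via BRV)
QRY: 32  (via SUM)
Shortest route: IVY → BRV → SUM → QRY = $32.

$32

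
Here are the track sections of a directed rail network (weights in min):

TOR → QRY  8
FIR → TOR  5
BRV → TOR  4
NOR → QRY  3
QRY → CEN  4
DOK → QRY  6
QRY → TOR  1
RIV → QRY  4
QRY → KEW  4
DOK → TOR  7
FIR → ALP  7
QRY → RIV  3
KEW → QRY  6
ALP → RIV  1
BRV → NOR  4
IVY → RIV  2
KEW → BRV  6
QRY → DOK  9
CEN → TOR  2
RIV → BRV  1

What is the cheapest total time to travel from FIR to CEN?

Enumerating some paths:
FIR → ALP → RIV → QRY → CEN: 7+1+4+4 = 16
FIR → TOR → QRY → CEN: 5+8+4 = 17
Cheapest is FIR → ALP → RIV → QRY → CEN at 16 min.

16 min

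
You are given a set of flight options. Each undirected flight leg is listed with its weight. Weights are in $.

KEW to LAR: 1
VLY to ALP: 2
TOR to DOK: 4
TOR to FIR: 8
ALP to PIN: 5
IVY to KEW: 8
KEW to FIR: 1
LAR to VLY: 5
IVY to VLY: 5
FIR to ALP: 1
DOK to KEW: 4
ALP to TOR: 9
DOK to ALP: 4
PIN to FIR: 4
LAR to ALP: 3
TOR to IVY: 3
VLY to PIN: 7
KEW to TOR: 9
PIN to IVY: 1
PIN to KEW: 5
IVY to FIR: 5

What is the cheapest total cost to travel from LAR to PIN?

$6

Candidate routes:
LAR - KEW - FIR - ALP - PIN: 1+1+1+5 = 8
LAR - KEW - PIN: 1+5 = 6
Cheapest is LAR - KEW - PIN at $6.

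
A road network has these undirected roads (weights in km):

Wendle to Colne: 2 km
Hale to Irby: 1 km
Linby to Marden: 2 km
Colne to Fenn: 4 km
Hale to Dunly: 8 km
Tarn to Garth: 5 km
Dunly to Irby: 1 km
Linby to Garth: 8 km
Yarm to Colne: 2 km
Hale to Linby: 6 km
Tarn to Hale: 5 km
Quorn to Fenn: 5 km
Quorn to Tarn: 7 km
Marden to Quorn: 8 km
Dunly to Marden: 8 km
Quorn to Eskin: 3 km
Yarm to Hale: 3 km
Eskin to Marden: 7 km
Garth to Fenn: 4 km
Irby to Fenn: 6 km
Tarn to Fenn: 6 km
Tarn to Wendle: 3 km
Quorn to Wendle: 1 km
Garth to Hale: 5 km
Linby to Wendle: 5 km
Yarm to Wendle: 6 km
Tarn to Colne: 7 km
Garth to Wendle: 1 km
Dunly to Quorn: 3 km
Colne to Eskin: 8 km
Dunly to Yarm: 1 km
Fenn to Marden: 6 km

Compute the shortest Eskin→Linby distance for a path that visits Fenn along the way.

16 km

Shortest Eskin→Fenn: Eskin → Quorn → Fenn = 8
Best Fenn to Linby: Fenn → Marden → Linby costing 8
Total via Fenn: 8 + 8 = 16 km.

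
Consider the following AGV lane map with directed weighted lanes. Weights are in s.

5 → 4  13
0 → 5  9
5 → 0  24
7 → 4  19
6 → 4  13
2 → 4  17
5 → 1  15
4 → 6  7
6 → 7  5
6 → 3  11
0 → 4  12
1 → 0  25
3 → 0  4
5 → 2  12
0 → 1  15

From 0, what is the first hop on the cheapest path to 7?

4

Candidate routes:
0 → 5 → 2 → 4 → 6 → 7: 9+12+17+7+5 = 50
0 → 4 → 6 → 7: 12+7+5 = 24
0 → 5 → 4 → 6 → 7: 9+13+7+5 = 34
Cheapest is 0 → 4 → 6 → 7 at 24 s.
So from 0 the first move is to 4.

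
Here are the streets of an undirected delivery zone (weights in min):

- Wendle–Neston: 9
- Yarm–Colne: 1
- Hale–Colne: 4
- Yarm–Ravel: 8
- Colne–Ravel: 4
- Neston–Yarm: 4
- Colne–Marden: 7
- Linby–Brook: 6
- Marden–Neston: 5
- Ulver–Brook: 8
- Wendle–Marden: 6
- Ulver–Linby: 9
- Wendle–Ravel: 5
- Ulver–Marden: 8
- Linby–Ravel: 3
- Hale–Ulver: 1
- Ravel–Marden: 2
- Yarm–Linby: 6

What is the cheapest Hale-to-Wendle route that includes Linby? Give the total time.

18 min

Shortest Hale→Linby: Hale–Ulver–Linby = 10
Best Linby to Wendle: Linby–Ravel–Wendle costing 8
Total via Linby: 10 + 8 = 18 min.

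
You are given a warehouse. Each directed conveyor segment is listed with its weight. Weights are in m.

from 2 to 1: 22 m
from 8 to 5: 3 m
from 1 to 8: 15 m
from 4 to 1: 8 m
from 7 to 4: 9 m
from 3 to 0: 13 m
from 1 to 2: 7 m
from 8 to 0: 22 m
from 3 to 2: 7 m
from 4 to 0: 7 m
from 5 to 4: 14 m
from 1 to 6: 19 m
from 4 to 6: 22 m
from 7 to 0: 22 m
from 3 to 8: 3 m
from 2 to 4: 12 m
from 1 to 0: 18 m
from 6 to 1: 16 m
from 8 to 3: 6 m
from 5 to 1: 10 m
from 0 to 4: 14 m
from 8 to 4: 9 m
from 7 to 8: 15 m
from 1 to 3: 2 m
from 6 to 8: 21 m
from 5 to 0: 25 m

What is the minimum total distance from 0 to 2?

29 m

Running Dijkstra from 0:
0: 0
4: 14  (via 0)
1: 22  (via 4)
3: 24  (via 1)
8: 27  (via 3)
2: 29  (via 1)
Shortest route: 0 → 4 → 1 → 2 = 29 m.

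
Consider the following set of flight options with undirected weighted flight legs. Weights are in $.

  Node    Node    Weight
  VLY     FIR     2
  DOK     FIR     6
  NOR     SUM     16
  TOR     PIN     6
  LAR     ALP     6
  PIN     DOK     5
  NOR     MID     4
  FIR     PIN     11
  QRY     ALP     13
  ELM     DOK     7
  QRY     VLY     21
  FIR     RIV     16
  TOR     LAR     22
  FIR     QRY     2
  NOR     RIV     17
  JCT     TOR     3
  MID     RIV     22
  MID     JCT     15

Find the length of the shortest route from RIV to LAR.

$37

Enumerating some paths:
RIV–FIR–PIN–TOR–LAR: 16+11+6+22 = 55
RIV–FIR–DOK–PIN–TOR–LAR: 16+6+5+6+22 = 55
RIV–FIR–QRY–ALP–LAR: 16+2+13+6 = 37
The minimum is $37 via RIV–FIR–QRY–ALP–LAR.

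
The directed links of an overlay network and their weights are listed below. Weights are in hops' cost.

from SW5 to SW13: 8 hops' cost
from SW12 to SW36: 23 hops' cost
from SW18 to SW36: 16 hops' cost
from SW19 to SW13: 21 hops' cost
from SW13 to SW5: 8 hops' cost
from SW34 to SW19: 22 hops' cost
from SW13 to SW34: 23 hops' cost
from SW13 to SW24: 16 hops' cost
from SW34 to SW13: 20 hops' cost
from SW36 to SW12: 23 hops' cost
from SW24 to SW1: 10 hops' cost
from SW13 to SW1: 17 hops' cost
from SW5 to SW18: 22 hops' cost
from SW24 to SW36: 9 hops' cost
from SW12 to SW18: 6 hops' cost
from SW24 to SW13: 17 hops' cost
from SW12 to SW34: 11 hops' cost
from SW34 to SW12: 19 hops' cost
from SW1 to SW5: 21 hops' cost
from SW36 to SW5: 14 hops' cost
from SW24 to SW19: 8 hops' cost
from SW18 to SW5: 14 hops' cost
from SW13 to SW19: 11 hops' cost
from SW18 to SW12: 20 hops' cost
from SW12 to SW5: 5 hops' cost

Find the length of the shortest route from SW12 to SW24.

Candidate routes:
SW12–SW18–SW5–SW13–SW24: 6+14+8+16 = 44
SW12–SW5–SW13–SW24: 5+8+16 = 29
SW12–SW34–SW13–SW24: 11+20+16 = 47
SW12–SW18–SW36–SW5–SW13–SW24: 6+16+14+8+16 = 60
The minimum is 29 hops' cost via SW12–SW5–SW13–SW24.

29 hops' cost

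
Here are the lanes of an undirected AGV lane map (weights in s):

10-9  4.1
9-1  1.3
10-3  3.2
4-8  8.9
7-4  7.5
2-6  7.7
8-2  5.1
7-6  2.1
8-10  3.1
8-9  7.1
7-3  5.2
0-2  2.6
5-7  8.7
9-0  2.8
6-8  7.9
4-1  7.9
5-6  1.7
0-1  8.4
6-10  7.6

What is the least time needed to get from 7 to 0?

Settle nodes by increasing distance from 7:
7: 0
6: 2.1  (via 7)
5: 3.8  (via 6)
3: 5.2  (via 7)
4: 7.5  (via 7)
10: 8.4  (via 3)
2: 9.8  (via 6)
8: 10  (via 6)
0: 12.4  (via 2)
Shortest route: 7–6–2–0 = 12.4 s.

12.4 s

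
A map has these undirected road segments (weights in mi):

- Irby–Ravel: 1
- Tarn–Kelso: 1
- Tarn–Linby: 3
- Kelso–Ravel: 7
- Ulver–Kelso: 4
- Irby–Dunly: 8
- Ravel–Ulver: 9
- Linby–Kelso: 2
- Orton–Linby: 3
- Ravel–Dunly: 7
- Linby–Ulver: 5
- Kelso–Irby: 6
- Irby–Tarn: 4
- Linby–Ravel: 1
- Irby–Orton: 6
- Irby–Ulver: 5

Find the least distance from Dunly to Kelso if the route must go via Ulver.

Best Dunly to Ulver: Dunly → Ravel → Linby → Ulver costing 13
Best Ulver to Kelso: Ulver → Kelso costing 4
Total via Ulver: 13 + 4 = 17 mi.

17 mi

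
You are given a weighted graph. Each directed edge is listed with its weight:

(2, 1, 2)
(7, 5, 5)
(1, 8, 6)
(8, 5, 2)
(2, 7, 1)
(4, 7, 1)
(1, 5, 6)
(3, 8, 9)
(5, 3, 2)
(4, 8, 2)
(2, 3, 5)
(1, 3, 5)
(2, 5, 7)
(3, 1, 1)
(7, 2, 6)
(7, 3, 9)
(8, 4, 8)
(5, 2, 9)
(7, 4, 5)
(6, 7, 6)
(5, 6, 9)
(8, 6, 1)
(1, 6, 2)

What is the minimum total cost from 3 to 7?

9

Candidate routes:
3–1–6–7: 1+2+6 = 9
3–1–8–6–7: 1+6+1+6 = 14
Cheapest is 3–1–6–7 at 9.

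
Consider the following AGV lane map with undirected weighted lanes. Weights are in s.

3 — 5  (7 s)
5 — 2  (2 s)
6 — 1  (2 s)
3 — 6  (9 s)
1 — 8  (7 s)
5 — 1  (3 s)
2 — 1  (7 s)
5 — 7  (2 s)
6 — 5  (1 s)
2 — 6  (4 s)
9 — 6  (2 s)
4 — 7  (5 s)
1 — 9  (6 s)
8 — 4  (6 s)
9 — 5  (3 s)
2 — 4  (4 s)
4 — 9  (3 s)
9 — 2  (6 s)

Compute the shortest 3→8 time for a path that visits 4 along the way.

Shortest 3→4: 3 → 5 → 2 → 4 = 13
Best 4 to 8: 4 → 8 costing 6
Total via 4: 13 + 6 = 19 s.

19 s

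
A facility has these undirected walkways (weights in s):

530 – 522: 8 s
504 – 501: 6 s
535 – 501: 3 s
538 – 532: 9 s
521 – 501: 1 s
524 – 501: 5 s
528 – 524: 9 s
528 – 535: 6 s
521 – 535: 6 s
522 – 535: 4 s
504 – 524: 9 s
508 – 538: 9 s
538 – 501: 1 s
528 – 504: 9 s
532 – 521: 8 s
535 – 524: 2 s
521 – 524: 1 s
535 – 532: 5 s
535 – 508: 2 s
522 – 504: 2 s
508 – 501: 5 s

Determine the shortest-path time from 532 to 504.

Shortest distances from 532:
532: 0
535: 5  (via 532)
524: 7  (via 535)
508: 7  (via 535)
521: 8  (via 532)
501: 8  (via 535)
522: 9  (via 535)
538: 9  (via 532)
504: 11  (via 522)
Shortest route: 532–535–522–504 = 11 s.

11 s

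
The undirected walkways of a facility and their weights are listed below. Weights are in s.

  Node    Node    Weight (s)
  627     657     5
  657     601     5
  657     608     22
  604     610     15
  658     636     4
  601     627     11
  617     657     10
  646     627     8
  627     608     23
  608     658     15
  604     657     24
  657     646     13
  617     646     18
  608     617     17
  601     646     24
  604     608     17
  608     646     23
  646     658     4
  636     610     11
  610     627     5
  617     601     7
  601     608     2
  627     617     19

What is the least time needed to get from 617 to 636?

Candidate routes:
617 → 646 → 658 → 636: 18+4+4 = 26
617 → 601 → 608 → 658 → 636: 7+2+15+4 = 28
Cheapest is 617 → 646 → 658 → 636 at 26 s.

26 s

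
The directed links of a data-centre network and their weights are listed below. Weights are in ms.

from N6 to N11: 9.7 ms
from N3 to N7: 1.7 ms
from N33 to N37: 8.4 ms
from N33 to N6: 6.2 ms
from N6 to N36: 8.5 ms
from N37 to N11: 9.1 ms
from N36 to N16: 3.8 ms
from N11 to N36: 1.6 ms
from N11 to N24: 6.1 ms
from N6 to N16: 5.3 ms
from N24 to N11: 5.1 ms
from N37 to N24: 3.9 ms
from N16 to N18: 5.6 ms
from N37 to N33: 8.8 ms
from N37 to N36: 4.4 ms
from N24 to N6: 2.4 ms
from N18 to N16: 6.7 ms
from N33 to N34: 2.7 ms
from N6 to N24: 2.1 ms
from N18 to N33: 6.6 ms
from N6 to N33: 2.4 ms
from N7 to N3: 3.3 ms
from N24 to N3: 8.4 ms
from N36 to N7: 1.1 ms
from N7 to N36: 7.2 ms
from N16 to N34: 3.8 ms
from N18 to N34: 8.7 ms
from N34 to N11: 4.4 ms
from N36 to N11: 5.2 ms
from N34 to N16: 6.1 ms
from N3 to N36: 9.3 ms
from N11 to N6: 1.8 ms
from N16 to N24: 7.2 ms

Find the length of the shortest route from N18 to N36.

14.7 ms

Settle nodes by increasing distance from N18:
N18: 0
N33: 6.6  (via N18)
N16: 6.7  (via N18)
N34: 8.7  (via N18)
N6: 12.8  (via N33)
N11: 13.1  (via N34)
N24: 13.9  (via N16)
N36: 14.7  (via N11)
Shortest route: N18 → N34 → N11 → N36 = 14.7 ms.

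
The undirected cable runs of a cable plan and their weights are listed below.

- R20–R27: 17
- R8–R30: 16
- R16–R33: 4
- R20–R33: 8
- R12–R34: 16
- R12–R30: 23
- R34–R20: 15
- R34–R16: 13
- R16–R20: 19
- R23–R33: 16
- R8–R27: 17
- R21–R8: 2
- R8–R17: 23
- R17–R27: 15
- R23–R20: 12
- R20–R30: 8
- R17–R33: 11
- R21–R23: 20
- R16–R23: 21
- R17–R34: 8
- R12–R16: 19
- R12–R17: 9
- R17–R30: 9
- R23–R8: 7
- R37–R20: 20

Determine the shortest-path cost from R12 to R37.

Enumerating some paths:
R12 → R17 → R30 → R20 → R37: 9+9+8+20 = 46
R12 → R34 → R20 → R37: 16+15+20 = 51
R12 → R17 → R33 → R20 → R37: 9+11+8+20 = 48
The minimum is 46 via R12 → R17 → R30 → R20 → R37.

46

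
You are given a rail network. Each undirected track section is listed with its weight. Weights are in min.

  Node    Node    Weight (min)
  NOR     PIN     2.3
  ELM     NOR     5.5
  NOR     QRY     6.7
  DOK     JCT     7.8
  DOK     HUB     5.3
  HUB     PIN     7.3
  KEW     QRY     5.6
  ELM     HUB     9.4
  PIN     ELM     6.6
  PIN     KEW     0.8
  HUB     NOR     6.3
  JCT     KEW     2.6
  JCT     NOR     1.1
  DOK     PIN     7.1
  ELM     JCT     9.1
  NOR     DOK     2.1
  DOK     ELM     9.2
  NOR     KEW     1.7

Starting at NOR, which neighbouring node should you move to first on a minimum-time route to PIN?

PIN

Compare a few routes:
NOR–JCT–KEW–PIN: 1.1+2.6+0.8 = 4.5
NOR–PIN: 2.3 = 2.3
NOR–KEW–PIN: 1.7+0.8 = 2.5
Cheapest is NOR–PIN at 2.3 min.
So from NOR the first move is to PIN.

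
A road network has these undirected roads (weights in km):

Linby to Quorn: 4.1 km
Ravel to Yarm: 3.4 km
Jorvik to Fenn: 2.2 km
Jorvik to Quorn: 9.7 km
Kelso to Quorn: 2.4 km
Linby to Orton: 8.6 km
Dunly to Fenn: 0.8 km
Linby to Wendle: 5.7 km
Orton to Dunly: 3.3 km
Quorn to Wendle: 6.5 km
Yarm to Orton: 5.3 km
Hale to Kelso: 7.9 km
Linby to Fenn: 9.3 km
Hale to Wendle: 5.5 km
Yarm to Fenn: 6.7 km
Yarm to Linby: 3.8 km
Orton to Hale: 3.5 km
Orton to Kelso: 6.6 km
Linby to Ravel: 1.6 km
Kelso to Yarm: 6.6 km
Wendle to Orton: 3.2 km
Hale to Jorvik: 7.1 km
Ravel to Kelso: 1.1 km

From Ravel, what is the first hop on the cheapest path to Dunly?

Yarm

Candidate routes:
Ravel → Yarm → Fenn → Dunly: 3.4+6.7+0.8 = 10.9
Ravel → Kelso → Orton → Dunly: 1.1+6.6+3.3 = 11
The minimum is 10.9 km via Ravel → Yarm → Fenn → Dunly.
So from Ravel the first move is to Yarm.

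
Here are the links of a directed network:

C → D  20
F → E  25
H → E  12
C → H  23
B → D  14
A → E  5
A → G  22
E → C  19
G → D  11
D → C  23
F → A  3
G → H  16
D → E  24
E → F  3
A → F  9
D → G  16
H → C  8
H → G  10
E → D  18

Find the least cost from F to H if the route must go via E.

Shortest F→E: F → A → E = 8
Shortest E→H: E → C → H = 42
Total via E: 8 + 42 = 50.

50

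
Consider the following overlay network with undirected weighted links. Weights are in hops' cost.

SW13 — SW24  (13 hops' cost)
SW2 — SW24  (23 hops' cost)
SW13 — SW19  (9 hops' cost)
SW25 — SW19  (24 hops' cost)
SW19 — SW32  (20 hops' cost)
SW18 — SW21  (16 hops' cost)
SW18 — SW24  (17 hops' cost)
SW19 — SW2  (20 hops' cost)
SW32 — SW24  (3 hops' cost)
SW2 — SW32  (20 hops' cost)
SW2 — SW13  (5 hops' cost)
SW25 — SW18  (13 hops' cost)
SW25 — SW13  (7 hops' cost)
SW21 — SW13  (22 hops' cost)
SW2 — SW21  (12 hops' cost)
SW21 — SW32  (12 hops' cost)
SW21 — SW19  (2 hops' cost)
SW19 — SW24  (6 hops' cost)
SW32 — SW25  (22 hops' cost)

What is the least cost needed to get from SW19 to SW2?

Candidate routes:
SW19 - SW21 - SW2: 2+12 = 14
SW19 - SW2: 20 = 20
SW19 - SW24 - SW13 - SW2: 6+13+5 = 24
SW19 - SW21 - SW13 - SW2: 2+22+5 = 29
Cheapest is SW19 - SW21 - SW2 at 14 hops' cost.

14 hops' cost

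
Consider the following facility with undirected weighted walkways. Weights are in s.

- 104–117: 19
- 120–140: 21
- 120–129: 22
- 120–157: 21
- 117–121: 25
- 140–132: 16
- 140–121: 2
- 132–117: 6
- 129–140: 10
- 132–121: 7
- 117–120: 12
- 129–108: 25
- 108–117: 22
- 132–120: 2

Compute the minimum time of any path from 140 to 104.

34 s

Enumerating some paths:
140 - 121 - 132 - 120 - 117 - 104: 2+7+2+12+19 = 42
140 - 121 - 132 - 117 - 104: 2+7+6+19 = 34
140 - 132 - 117 - 104: 16+6+19 = 41
140 - 121 - 117 - 104: 2+25+19 = 46
Cheapest is 140 - 121 - 132 - 117 - 104 at 34 s.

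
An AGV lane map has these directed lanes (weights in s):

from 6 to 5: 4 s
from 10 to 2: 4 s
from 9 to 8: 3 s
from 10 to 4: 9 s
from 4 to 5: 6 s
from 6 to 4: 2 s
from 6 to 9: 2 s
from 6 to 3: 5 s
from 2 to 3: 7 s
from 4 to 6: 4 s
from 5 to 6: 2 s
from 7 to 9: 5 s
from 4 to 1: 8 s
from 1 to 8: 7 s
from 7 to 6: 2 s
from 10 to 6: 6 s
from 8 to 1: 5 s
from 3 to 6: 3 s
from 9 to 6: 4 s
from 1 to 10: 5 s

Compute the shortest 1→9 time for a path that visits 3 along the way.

21 s

Shortest 1→3: 1 → 10 → 2 → 3 = 16
Best 3 to 9: 3 → 6 → 9 costing 5
Total via 3: 16 + 5 = 21 s.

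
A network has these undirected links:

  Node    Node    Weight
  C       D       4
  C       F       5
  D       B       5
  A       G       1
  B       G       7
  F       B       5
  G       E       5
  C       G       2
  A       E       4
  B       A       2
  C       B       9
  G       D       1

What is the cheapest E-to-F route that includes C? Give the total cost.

Best E to C: E–G–C costing 7
Best C to F: C–F costing 5
Total via C: 7 + 5 = 12.

12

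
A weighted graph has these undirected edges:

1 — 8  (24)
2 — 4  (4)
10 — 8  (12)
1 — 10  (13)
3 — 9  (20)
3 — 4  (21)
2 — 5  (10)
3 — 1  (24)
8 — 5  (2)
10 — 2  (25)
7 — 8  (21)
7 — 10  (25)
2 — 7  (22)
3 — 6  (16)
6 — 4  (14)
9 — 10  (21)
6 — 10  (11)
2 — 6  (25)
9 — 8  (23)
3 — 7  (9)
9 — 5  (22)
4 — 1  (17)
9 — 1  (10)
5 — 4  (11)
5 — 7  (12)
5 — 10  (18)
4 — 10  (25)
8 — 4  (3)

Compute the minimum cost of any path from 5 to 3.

Running Dijkstra from 5:
5: 0
8: 2  (via 5)
4: 5  (via 8)
2: 9  (via 4)
7: 12  (via 5)
10: 14  (via 8)
6: 19  (via 4)
3: 21  (via 7)
Shortest route: 5 → 7 → 3 = 21.

21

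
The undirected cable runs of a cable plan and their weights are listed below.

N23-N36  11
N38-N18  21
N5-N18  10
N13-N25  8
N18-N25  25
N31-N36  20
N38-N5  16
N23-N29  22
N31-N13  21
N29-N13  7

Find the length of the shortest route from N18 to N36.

Shortest distances from N18:
N18: 0
N5: 10  (via N18)
N38: 21  (via N18)
N25: 25  (via N18)
N13: 33  (via N25)
N29: 40  (via N13)
N31: 54  (via N13)
N23: 62  (via N29)
N36: 73  (via N23)
Shortest route: N18 → N25 → N13 → N29 → N23 → N36 = 73.

73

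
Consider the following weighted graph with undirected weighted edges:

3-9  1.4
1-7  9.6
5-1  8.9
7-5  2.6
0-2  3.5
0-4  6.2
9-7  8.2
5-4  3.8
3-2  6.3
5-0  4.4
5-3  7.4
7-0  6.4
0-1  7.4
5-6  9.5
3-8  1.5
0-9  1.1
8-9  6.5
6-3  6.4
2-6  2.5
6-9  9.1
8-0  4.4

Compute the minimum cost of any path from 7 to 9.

Compare a few routes:
7–0–9: 6.4+1.1 = 7.5
7–9: 8.2 = 8.2
7–5–0–9: 2.6+4.4+1.1 = 8.1
7–5–3–9: 2.6+7.4+1.4 = 11.4
The minimum is 7.5 via 7–0–9.

7.5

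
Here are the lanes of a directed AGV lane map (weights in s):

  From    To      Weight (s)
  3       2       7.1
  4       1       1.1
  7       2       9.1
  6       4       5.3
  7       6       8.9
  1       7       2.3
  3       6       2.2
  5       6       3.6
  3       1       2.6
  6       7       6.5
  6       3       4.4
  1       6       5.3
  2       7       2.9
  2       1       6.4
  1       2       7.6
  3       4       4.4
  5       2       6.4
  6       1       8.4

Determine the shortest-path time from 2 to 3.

16.1 s

Enumerating some paths:
2 → 1 → 7 → 6 → 3: 6.4+2.3+8.9+4.4 = 22
2 → 1 → 6 → 3: 6.4+5.3+4.4 = 16.1
2 → 7 → 6 → 3: 2.9+8.9+4.4 = 16.2
The minimum is 16.1 s via 2 → 1 → 6 → 3.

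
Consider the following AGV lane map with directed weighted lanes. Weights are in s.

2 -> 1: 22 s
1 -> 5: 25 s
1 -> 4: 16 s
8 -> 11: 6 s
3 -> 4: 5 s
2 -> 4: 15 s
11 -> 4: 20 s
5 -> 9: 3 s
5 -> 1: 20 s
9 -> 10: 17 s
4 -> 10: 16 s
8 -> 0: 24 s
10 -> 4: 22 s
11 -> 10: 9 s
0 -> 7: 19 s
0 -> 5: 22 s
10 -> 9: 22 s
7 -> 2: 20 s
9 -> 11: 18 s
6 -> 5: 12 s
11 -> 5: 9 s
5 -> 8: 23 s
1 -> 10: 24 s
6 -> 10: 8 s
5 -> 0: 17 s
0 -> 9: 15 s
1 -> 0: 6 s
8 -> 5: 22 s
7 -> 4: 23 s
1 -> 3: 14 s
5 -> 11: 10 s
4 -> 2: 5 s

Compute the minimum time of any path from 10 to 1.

49 s

Running Dijkstra from 10:
10: 0
4: 22  (via 10)
9: 22  (via 10)
2: 27  (via 4)
11: 40  (via 9)
1: 49  (via 2)
Shortest route: 10 → 4 → 2 → 1 = 49 s.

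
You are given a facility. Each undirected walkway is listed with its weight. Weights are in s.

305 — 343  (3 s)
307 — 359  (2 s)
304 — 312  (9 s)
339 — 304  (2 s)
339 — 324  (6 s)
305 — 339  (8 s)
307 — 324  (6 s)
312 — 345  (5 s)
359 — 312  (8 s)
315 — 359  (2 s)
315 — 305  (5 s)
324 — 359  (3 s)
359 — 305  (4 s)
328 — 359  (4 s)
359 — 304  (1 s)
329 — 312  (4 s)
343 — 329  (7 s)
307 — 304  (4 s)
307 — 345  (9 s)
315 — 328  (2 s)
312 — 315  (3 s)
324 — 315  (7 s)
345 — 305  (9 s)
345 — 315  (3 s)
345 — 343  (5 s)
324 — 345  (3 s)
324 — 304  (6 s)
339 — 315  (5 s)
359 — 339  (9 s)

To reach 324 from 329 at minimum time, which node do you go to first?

312

Compare a few routes:
329–312–315–324: 4+3+7 = 14
329–312–315–359–324: 4+3+2+3 = 12
329–312–315–345–324: 4+3+3+3 = 13
329–312–359–324: 4+8+3 = 15
The minimum is 12 s via 329–312–315–359–324.
So from 329 the first move is to 312.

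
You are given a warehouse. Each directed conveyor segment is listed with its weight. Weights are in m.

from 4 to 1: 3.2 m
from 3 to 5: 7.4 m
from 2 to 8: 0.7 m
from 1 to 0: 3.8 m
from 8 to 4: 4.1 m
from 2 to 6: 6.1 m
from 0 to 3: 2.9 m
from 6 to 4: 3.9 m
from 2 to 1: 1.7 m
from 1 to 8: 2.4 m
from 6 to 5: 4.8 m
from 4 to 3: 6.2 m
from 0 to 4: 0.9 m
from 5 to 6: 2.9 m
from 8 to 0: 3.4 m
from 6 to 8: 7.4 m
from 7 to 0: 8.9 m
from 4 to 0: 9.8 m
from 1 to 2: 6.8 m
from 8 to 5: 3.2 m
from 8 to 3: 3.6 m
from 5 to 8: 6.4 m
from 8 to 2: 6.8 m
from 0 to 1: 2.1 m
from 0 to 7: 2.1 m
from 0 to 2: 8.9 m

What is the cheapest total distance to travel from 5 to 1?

Candidate routes:
5 → 8 → 0 → 1: 6.4+3.4+2.1 = 11.9
5 → 8 → 4 → 1: 6.4+4.1+3.2 = 13.7
5 → 6 → 4 → 1: 2.9+3.9+3.2 = 10
The minimum is 10 m via 5 → 6 → 4 → 1.

10 m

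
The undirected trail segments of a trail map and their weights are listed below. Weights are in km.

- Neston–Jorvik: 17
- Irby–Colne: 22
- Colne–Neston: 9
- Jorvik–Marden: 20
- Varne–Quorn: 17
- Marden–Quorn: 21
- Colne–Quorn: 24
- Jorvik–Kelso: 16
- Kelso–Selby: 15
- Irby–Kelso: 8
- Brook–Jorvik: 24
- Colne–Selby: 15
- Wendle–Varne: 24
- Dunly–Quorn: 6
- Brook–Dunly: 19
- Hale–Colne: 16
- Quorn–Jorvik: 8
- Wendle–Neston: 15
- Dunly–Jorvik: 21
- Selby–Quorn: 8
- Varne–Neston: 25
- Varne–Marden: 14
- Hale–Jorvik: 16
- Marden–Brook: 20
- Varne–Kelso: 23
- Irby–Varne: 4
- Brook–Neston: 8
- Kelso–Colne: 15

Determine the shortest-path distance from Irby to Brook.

Settle nodes by increasing distance from Irby:
Irby: 0
Varne: 4  (via Irby)
Kelso: 8  (via Irby)
Marden: 18  (via Varne)
Quorn: 21  (via Varne)
Colne: 22  (via Irby)
Selby: 23  (via Kelso)
Jorvik: 24  (via Kelso)
Dunly: 27  (via Quorn)
Wendle: 28  (via Varne)
Neston: 29  (via Varne)
Brook: 37  (via Neston)
Shortest route: Irby–Varne–Neston–Brook = 37 km.

37 km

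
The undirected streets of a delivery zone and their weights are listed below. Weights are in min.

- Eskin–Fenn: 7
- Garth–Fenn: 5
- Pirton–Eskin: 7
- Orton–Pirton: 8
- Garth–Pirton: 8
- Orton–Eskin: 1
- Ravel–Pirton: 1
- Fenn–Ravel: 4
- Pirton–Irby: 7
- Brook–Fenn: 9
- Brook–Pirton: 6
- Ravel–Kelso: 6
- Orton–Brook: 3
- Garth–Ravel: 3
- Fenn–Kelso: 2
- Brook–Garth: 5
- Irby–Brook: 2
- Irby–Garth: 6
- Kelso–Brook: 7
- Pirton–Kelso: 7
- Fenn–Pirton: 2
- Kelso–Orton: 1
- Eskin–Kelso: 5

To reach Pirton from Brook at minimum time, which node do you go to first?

Enumerating some paths:
Brook → Irby → Pirton: 2+7 = 9
Brook → Garth → Ravel → Pirton: 5+3+1 = 9
Brook → Pirton: 6 = 6
Brook → Orton → Kelso → Fenn → Pirton: 3+1+2+2 = 8
Cheapest is Brook → Pirton at 6 min.
So from Brook the first move is to Pirton.

Pirton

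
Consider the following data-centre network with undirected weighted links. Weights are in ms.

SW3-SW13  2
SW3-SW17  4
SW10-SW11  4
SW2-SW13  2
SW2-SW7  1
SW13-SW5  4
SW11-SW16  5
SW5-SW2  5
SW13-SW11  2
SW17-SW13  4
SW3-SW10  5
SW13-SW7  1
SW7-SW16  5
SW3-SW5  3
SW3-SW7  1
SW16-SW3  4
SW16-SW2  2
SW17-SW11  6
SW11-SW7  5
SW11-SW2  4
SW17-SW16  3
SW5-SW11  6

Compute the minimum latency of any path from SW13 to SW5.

Candidate routes:
SW13–SW3–SW5: 2+3 = 5
SW13–SW5: 4 = 4
SW13–SW7–SW3–SW5: 1+1+3 = 5
Cheapest is SW13–SW5 at 4 ms.

4 ms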